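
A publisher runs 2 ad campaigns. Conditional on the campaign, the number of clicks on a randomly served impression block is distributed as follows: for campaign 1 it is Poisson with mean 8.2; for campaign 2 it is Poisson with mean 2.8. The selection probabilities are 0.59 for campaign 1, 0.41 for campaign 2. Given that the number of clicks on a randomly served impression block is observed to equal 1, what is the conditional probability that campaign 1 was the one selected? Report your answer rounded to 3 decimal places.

Likelihoods P(X=1 | ·): 1: 0.00225216; 2: 0.170268.
Posterior ∝ prior × likelihood. Numerator for 1: 0.59·0.00225216 = 0.00132877.
Normalizing constant: 0.59·0.00225216 + 0.41·0.170268 = 0.0711387.
P(1 | observation) = 0.00132877 / 0.0711387 = 0.0186786.

0.019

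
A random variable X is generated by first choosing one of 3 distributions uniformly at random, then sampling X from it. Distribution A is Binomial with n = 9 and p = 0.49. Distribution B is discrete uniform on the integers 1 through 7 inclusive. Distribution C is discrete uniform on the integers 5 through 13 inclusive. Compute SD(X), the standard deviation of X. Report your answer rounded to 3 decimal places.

Per component, A: μ=4.41, E[X²]=21.6972; B: μ=4, E[X²]=20; C: μ=9, E[X²]=87.6667.
E[X] = 0.333333·4.41 + 0.333333·4 + 0.333333·9 = 5.80333.
E[X²] = 0.333333·21.6972 + 0.333333·20 + 0.333333·87.6667 = 43.1213.
Var(X) = E[X²] − (E[X])² = 43.1213 − 33.6787 = 9.44261.
SD(X) = √9.44261 = 3.07288.

3.073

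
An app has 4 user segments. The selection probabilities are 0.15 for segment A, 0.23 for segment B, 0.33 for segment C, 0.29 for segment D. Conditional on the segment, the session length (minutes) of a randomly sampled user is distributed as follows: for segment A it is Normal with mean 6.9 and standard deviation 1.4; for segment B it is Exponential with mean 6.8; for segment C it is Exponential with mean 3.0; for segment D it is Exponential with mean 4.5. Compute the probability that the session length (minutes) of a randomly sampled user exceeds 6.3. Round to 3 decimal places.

0.303

Conditional on each segment, P(X > 6.3): A: 0.665882; B: 0.395949; C: 0.122456; D: 0.246597.
By total probability, P(X > 6.3) = 0.15·0.665882 + 0.23·0.395949 + 0.33·0.122456 + 0.29·0.246597 = 0.302874.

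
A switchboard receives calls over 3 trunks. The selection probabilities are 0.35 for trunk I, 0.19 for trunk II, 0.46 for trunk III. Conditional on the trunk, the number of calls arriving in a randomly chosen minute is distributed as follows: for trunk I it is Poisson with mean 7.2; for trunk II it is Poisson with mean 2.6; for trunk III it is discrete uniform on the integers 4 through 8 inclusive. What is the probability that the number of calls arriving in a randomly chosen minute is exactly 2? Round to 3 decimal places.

0.054

Conditional on each trunk, P(X = 2): I: 0.0193515; II: 0.251045; III: 0.
By total probability, P(X = 2) = 0.35·0.0193515 + 0.19·0.251045 + 0.46·0 = 0.0544715.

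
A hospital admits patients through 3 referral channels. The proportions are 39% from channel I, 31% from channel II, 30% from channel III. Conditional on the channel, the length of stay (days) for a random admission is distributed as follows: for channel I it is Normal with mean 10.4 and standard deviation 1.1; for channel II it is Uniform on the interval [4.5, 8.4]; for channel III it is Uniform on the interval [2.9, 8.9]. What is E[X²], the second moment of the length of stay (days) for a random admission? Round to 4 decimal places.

For each component E[X²] = Var + (mean)², giving I: 109.37; II: 42.87; III: 37.81.
Overall E[X²] = 0.39·109.37 + 0.31·42.87 + 0.3·37.81 = 67.287.

67.2870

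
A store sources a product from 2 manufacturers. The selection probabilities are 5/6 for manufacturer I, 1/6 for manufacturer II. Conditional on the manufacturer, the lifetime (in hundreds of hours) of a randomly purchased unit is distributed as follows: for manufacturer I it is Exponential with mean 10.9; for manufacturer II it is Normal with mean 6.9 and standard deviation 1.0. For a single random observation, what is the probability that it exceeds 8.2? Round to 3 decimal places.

0.409

Conditional on each manufacturer, P(X > 8.2): I: 0.471284; II: 0.0968005.
By total probability, P(X > 8.2) = 0.833333·0.471284 + 0.166667·0.0968005 = 0.40887.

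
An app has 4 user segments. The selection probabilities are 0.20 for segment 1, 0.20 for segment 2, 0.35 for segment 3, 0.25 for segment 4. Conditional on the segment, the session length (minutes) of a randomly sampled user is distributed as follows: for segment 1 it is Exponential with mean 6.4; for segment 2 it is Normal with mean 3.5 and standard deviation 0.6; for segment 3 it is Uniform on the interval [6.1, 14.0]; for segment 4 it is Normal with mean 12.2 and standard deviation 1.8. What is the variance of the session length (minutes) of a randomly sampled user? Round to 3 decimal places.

21.037

Per component, 1: μ=6.4, E[X²]=81.92; 2: μ=3.5, E[X²]=12.61; 3: μ=10.05, E[X²]=106.203; 4: μ=12.2, E[X²]=152.08.
E[X] = 0.2·6.4 + 0.2·3.5 + 0.35·10.05 + 0.25·12.2 = 8.5475.
E[X²] = 0.2·81.92 + 0.2·12.61 + 0.35·106.203 + 0.25·152.08 = 94.0972.
Var(X) = E[X²] − (E[X])² = 94.0972 − 73.0598 = 21.0374.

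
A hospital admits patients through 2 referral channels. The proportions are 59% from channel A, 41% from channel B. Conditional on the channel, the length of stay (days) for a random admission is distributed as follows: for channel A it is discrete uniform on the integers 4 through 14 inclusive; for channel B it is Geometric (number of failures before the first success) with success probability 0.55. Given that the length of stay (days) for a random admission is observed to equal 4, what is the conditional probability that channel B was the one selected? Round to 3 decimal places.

0.147

Likelihoods P(X=4 | ·): A: 0.0909091; B: 0.0225534.
Posterior ∝ prior × likelihood. Numerator for B: 0.41·0.0225534 = 0.00924691.
Normalizing constant: 0.59·0.0909091 + 0.41·0.0225534 = 0.0628833.
P(B | observation) = 0.00924691 / 0.0628833 = 0.147049.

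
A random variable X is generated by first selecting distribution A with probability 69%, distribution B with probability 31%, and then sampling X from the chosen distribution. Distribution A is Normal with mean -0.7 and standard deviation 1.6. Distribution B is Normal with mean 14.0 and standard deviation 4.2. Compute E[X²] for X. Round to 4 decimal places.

For each component E[X²] = Var + (mean)², giving A: 3.05; B: 213.64.
Overall E[X²] = 0.69·3.05 + 0.31·213.64 = 68.3329.

68.3329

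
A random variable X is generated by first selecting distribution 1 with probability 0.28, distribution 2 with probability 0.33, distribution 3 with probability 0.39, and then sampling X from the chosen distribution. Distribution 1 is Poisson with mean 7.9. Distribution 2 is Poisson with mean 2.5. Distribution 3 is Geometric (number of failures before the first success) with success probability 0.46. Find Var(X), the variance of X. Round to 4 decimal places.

Per component, 1: μ=7.9, E[X²]=70.31; 2: μ=2.5, E[X²]=8.75; 3: μ=1.17391, E[X²]=3.93006.
E[X] = 0.28·7.9 + 0.33·2.5 + 0.39·1.17391 = 3.49483.
E[X²] = 0.28·70.31 + 0.33·8.75 + 0.39·3.93006 = 24.107.
Var(X) = E[X²] − (E[X])² = 24.107 − 12.2138 = 11.8932.

11.8932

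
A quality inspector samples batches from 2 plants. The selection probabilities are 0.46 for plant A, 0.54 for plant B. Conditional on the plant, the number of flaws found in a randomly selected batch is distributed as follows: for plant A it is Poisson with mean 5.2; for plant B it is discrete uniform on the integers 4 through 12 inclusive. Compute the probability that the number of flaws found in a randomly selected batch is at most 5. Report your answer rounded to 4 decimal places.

0.3872

Conditional on each plant, P(X ≤ 5): A: 0.580913; B: 0.222222.
By total probability, P(X ≤ 5) = 0.46·0.580913 + 0.54·0.222222 = 0.38722.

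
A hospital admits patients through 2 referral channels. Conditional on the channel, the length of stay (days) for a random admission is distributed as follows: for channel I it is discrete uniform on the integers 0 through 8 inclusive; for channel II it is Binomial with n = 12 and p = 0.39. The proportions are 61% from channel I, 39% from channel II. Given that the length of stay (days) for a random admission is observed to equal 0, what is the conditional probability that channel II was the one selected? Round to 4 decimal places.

Likelihoods P(X=0 | ·): I: 0.111111; II: 0.00265435.
Posterior ∝ prior × likelihood. Numerator for II: 0.39·0.00265435 = 0.0010352.
Normalizing constant: 0.61·0.111111 + 0.39·0.00265435 = 0.068813.
P(II | observation) = 0.0010352 / 0.068813 = 0.0150436.

0.0150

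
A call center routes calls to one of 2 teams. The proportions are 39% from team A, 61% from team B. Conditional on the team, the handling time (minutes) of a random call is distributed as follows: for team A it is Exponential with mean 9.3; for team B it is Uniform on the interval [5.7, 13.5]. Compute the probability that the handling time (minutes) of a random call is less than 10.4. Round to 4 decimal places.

0.6301

Conditional on each team, P(X < 10.4): A: 0.673158; B: 0.602564.
By total probability, P(X < 10.4) = 0.39·0.673158 + 0.61·0.602564 = 0.630096.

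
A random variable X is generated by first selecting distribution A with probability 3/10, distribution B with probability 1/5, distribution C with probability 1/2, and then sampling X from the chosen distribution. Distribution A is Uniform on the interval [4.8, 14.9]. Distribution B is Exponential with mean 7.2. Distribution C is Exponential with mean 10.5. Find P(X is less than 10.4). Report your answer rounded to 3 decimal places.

0.633

Conditional on each component, P(X < 10.4): A: 0.554455; B: 0.764123; C: 0.6286.
By total probability, P(X < 10.4) = 0.3·0.554455 + 0.2·0.764123 + 0.5·0.6286 = 0.633461.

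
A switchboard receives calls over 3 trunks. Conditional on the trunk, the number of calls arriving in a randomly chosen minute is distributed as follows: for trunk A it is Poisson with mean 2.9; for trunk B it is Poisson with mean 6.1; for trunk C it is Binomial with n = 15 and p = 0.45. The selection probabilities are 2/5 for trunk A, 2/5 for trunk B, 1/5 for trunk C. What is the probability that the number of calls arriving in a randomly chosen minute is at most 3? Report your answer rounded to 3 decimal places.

Conditional on each trunk, P(X ≤ 3): A: 0.669623; B: 0.142501; C: 0.0424213.
By total probability, P(X ≤ 3) = 0.4·0.669623 + 0.4·0.142501 + 0.2·0.0424213 = 0.333334.

0.333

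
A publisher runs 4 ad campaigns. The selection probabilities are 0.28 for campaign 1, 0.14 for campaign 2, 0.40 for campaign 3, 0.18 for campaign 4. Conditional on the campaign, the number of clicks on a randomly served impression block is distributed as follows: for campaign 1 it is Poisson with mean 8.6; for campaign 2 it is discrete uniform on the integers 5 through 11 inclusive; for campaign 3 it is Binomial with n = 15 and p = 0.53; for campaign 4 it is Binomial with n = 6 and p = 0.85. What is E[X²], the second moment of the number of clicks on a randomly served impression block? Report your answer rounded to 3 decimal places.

64.232

For each component E[X²] = Var + (mean)², giving 1: 82.56; 2: 68; 3: 66.939; 4: 26.775.
Overall E[X²] = 0.28·82.56 + 0.14·68 + 0.4·66.939 + 0.18·26.775 = 64.2319.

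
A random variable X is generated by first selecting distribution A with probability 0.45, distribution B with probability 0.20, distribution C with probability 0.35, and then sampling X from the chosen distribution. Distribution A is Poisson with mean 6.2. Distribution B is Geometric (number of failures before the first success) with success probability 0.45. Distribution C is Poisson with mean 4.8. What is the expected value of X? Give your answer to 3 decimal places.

Component means — A: 6.2; B: 1.22222; C: 4.8.
E[X] = 0.45·6.2 + 0.2·1.22222 + 0.35·4.8 = 4.71444.

4.714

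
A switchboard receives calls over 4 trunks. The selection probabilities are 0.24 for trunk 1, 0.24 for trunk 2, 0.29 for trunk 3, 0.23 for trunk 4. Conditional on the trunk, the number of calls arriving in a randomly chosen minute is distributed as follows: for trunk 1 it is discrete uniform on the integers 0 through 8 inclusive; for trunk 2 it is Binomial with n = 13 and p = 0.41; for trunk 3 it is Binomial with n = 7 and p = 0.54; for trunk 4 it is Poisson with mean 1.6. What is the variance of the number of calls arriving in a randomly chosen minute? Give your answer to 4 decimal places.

4.9024

Per component, 1: μ=4, E[X²]=22.6667; 2: μ=5.33, E[X²]=31.5536; 3: μ=3.78, E[X²]=16.0272; 4: μ=1.6, E[X²]=4.16.
E[X] = 0.24·4 + 0.24·5.33 + 0.29·3.78 + 0.23·1.6 = 3.7034.
E[X²] = 0.24·22.6667 + 0.24·31.5536 + 0.29·16.0272 + 0.23·4.16 = 18.6176.
Var(X) = E[X²] − (E[X])² = 18.6176 − 13.7152 = 4.90238.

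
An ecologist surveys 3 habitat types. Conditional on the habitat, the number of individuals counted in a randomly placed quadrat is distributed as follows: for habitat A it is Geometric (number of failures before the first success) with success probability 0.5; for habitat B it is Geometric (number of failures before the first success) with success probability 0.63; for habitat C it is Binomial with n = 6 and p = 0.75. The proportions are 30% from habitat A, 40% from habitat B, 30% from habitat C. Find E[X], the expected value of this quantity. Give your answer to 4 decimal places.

1.8849

Component means — A: 1; B: 0.587302; C: 4.5.
E[X] = 0.3·1 + 0.4·0.587302 + 0.3·4.5 = 1.88492.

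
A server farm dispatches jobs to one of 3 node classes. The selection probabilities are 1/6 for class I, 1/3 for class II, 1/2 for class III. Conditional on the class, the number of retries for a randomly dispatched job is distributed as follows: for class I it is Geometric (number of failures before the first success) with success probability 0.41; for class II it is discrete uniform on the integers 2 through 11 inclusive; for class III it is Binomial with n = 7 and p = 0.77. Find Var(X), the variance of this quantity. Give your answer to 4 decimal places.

Per component, I: μ=1.43902, E[X²]=5.58061; II: μ=6.5, E[X²]=50.5; III: μ=5.39, E[X²]=30.2918.
E[X] = 0.166667·1.43902 + 0.333333·6.5 + 0.5·5.39 = 5.1015.
E[X²] = 0.166667·5.58061 + 0.333333·50.5 + 0.5·30.2918 = 32.9093.
Var(X) = E[X²] − (E[X])² = 32.9093 − 26.0253 = 6.88399.

6.8840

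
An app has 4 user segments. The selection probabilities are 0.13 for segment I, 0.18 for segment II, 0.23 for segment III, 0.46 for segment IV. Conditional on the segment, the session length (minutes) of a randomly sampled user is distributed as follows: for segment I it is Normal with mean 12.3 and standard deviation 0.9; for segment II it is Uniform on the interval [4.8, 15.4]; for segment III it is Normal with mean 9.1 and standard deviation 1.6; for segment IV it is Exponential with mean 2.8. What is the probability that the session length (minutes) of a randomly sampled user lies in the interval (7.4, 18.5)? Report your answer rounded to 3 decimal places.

Conditional on each segment, P(7.4 < X < 18.5): I: 1; II: 0.754717; III: 0.855996; IV: 0.069807.
By total probability, P(7.4 < X < 18.5) = 0.13·1 + 0.18·0.754717 + 0.23·0.855996 + 0.46·0.069807 = 0.494839.

0.495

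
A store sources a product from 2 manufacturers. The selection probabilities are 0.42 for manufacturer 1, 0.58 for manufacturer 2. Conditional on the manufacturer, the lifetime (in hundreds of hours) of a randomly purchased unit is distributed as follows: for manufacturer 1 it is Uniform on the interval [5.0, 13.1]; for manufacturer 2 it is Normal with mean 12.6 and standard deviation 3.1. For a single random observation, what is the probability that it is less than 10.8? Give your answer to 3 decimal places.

0.464

Conditional on each manufacturer, P(X < 10.8): 1: 0.716049; 2: 0.28074.
By total probability, P(X < 10.8) = 0.42·0.716049 + 0.58·0.28074 = 0.46357.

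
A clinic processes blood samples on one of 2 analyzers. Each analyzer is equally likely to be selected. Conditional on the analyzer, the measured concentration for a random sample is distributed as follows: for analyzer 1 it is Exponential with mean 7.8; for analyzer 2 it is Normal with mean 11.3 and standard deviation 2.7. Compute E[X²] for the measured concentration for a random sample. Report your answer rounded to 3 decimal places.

For each component E[X²] = Var + (mean)², giving 1: 121.68; 2: 134.98.
Overall E[X²] = 0.5·121.68 + 0.5·134.98 = 128.33.

128.330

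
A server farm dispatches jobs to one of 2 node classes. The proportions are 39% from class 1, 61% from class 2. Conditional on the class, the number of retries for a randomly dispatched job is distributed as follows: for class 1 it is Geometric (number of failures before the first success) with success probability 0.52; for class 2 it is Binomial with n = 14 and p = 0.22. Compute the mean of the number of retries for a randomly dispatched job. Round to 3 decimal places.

Component means — 1: 0.923077; 2: 3.08.
E[X] = 0.39·0.923077 + 0.61·3.08 = 2.2388.

2.239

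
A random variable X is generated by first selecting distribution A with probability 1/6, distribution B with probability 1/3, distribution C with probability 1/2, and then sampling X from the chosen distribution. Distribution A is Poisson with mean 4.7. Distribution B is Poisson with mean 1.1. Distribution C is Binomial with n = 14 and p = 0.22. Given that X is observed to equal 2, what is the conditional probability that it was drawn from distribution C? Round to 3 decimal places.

0.571

Likelihoods P(X=2 | ·): A: 0.100457; B: 0.201387; C: 0.223369.
Posterior ∝ prior × likelihood. Numerator for C: 0.5·0.223369 = 0.111684.
Normalizing constant: 0.166667·0.100457 + 0.333333·0.201387 + 0.5·0.223369 = 0.195556.
P(C | observation) = 0.111684 / 0.195556 = 0.571111.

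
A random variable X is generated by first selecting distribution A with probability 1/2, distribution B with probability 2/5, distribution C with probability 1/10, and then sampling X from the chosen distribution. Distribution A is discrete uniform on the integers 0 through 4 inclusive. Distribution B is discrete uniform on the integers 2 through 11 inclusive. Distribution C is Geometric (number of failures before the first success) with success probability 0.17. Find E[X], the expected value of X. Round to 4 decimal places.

4.0882

Component means — A: 2; B: 6.5; C: 4.88235.
E[X] = 0.5·2 + 0.4·6.5 + 0.1·4.88235 = 4.08824.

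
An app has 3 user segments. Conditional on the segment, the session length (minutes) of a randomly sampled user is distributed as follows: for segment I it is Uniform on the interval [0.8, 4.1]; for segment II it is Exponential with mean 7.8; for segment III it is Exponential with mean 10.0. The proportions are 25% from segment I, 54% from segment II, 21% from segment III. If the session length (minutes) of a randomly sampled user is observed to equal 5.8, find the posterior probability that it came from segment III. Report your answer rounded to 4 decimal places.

Likelihoods f(5.8 | ·): I: 0; II: 0.0609493; III: 0.0559898.
Posterior ∝ prior × likelihood. Numerator for III: 0.21·0.0559898 = 0.0117579.
Normalizing constant: 0.25·0 + 0.54·0.0609493 + 0.21·0.0559898 = 0.0446705.
P(III | observation) = 0.0117579 / 0.0446705 = 0.263213.

0.2632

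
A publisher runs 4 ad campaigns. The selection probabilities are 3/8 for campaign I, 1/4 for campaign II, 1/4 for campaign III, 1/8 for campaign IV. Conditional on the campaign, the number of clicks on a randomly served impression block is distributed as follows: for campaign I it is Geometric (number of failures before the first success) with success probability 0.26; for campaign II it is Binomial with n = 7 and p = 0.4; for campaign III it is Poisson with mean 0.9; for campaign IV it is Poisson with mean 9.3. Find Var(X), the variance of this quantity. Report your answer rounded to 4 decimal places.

Per component, I: μ=2.84615, E[X²]=19.0473; II: μ=2.8, E[X²]=9.52; III: μ=0.9, E[X²]=1.71; IV: μ=9.3, E[X²]=95.79.
E[X] = 0.375·2.84615 + 0.25·2.8 + 0.25·0.9 + 0.125·9.3 = 3.15481.
E[X²] = 0.375·19.0473 + 0.25·9.52 + 0.25·1.71 + 0.125·95.79 = 21.924.
Var(X) = E[X²] − (E[X])² = 21.924 − 9.95281 = 11.9712.

11.9712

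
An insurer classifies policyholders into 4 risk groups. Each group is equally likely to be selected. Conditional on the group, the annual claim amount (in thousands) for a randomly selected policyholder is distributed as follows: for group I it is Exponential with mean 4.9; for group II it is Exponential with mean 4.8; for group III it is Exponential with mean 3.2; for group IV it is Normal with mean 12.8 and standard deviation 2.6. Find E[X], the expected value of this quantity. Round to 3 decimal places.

Component means — I: 4.9; II: 4.8; III: 3.2; IV: 12.8.
E[X] = 0.25·4.9 + 0.25·4.8 + 0.25·3.2 + 0.25·12.8 = 6.425.

6.425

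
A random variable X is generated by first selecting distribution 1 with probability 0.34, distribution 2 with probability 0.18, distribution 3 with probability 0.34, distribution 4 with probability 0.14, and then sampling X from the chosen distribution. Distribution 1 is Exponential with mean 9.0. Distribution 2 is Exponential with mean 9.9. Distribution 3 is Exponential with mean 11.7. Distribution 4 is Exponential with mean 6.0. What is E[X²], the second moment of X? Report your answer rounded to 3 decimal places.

193.529

For each component E[X²] = Var + (mean)², giving 1: 162; 2: 196.02; 3: 273.78; 4: 72.
Overall E[X²] = 0.34·162 + 0.18·196.02 + 0.34·273.78 + 0.14·72 = 193.529.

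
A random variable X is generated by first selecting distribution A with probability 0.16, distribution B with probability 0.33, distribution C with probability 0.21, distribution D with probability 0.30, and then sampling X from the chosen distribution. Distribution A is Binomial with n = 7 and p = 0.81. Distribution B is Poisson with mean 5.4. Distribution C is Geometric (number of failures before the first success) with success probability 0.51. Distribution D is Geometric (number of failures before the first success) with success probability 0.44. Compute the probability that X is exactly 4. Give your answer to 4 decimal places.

0.0885

Conditional on each component, P(X = 4): A: 0.10334; B: 0.16002; C: 0.0294005; D: 0.0432718.
By total probability, P(X = 4) = 0.16·0.10334 + 0.33·0.16002 + 0.21·0.0294005 + 0.3·0.0432718 = 0.0884966.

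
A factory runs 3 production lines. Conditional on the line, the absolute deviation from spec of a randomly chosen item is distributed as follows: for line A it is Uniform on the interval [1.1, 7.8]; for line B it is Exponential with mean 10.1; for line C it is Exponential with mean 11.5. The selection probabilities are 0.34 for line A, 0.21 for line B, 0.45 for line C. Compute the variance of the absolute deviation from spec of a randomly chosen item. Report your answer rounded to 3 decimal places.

Per component, A: μ=4.45, E[X²]=23.5433; B: μ=10.1, E[X²]=204.02; C: μ=11.5, E[X²]=264.5.
E[X] = 0.34·4.45 + 0.21·10.1 + 0.45·11.5 = 8.809.
E[X²] = 0.34·23.5433 + 0.21·204.02 + 0.45·264.5 = 169.874.
Var(X) = E[X²] − (E[X])² = 169.874 − 77.5985 = 92.2755.

92.275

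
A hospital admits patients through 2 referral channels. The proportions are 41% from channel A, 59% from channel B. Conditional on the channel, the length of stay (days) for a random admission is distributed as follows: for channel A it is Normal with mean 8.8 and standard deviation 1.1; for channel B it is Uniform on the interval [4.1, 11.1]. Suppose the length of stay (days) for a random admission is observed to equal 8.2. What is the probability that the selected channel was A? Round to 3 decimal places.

0.603

Likelihoods f(8.2 | ·): A: 0.312544; B: 0.142857.
Posterior ∝ prior × likelihood. Numerator for A: 0.41·0.312544 = 0.128143.
Normalizing constant: 0.41·0.312544 + 0.59·0.142857 = 0.212429.
P(A | observation) = 0.128143 / 0.212429 = 0.603229.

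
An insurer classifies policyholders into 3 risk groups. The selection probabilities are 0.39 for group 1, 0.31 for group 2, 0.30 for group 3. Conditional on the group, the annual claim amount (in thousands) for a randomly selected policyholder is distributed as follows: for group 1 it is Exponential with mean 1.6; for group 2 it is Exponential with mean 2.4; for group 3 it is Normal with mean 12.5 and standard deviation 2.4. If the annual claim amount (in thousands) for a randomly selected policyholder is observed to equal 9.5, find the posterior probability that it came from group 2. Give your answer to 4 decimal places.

Likelihoods f(9.5 | ·): 1: 0.00164914; 2: 0.00795621; 3: 0.0761038.
Posterior ∝ prior × likelihood. Numerator for 2: 0.31·0.00795621 = 0.00246643.
Normalizing constant: 0.39·0.00164914 + 0.31·0.00795621 + 0.3·0.0761038 = 0.0259407.
P(2 | observation) = 0.00246643 / 0.0259407 = 0.0950793.

0.0951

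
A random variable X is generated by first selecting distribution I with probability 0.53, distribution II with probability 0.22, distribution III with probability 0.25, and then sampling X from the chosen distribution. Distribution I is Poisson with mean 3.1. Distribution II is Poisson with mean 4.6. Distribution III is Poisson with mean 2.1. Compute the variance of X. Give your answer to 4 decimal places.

Per component, I: μ=3.1, E[X²]=12.71; II: μ=4.6, E[X²]=25.76; III: μ=2.1, E[X²]=6.51.
E[X] = 0.53·3.1 + 0.22·4.6 + 0.25·2.1 = 3.18.
E[X²] = 0.53·12.71 + 0.22·25.76 + 0.25·6.51 = 14.031.
Var(X) = E[X²] − (E[X])² = 14.031 − 10.1124 = 3.9186.

3.9186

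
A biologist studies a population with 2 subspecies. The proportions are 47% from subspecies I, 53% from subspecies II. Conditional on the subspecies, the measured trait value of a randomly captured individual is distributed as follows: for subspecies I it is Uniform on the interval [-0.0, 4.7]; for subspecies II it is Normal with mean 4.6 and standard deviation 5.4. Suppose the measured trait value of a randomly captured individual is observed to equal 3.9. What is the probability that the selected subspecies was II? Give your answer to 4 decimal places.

0.2797

Likelihoods f(3.9 | ·): I: 0.212766; II: 0.0732601.
Posterior ∝ prior × likelihood. Numerator for II: 0.53·0.0732601 = 0.0388278.
Normalizing constant: 0.47·0.212766 + 0.53·0.0732601 = 0.138828.
P(II | observation) = 0.0388278 / 0.138828 = 0.279683.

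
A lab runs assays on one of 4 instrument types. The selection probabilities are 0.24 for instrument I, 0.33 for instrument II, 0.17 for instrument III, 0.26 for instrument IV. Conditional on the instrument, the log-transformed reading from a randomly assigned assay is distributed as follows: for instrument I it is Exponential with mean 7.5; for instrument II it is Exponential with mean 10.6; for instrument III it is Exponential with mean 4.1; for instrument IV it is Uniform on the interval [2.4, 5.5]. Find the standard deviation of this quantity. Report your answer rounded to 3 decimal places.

7.863

Per component, I: μ=7.5, E[X²]=112.5; II: μ=10.6, E[X²]=224.72; III: μ=4.1, E[X²]=33.62; IV: μ=3.95, E[X²]=16.4033.
E[X] = 0.24·7.5 + 0.33·10.6 + 0.17·4.1 + 0.26·3.95 = 7.022.
E[X²] = 0.24·112.5 + 0.33·224.72 + 0.17·33.62 + 0.26·16.4033 = 111.138.
Var(X) = E[X²] − (E[X])² = 111.138 − 49.3085 = 61.8294.
SD(X) = √61.8294 = 7.86317.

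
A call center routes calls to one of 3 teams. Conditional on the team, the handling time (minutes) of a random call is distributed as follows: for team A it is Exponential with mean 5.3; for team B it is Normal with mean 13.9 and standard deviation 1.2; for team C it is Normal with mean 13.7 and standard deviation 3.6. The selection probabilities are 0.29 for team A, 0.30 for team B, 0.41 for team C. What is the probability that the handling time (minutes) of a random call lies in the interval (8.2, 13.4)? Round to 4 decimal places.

0.3056

Conditional on each team, P(8.2 < X < 13.4): A: 0.133055; B: 0.33846; C: 0.403509.
By total probability, P(8.2 < X < 13.4) = 0.29·0.133055 + 0.3·0.33846 + 0.41·0.403509 = 0.305563.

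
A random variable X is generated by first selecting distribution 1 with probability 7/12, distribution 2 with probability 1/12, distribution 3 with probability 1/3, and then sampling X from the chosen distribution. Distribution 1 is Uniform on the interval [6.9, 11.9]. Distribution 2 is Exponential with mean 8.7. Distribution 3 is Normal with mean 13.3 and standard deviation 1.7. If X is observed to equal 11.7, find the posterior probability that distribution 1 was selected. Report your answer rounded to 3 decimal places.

0.689

Likelihoods f(11.7 | ·): 1: 0.2; 2: 0.0299523; 3: 0.150699.
Posterior ∝ prior × likelihood. Numerator for 1: 0.583333·0.2 = 0.116667.
Normalizing constant: 0.583333·0.2 + 0.0833333·0.0299523 + 0.333333·0.150699 = 0.169396.
P(1 | observation) = 0.116667 / 0.169396 = 0.688723.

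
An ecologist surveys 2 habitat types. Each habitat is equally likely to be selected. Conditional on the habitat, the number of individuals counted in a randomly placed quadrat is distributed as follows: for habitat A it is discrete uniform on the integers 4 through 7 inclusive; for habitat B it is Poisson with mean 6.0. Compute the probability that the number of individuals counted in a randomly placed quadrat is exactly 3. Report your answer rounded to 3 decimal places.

0.045

Conditional on each habitat, P(X = 3): A: 0; B: 0.0892351.
By total probability, P(X = 3) = 0.5·0 + 0.5·0.0892351 = 0.0446175.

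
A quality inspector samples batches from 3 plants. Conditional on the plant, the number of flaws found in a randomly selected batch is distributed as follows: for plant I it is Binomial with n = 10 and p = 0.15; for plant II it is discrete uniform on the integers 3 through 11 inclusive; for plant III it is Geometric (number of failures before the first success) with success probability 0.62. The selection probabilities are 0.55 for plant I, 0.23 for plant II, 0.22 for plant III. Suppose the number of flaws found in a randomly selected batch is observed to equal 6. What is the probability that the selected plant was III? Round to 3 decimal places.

Likelihoods P(X=6 | ·): I: 0.00124866; II: 0.111111; III: 0.00186678.
Posterior ∝ prior × likelihood. Numerator for III: 0.22·0.00186678 = 0.000410692.
Normalizing constant: 0.55·0.00124866 + 0.23·0.111111 + 0.22·0.00186678 = 0.026653.
P(III | observation) = 0.000410692 / 0.026653 = 0.0154088.

0.015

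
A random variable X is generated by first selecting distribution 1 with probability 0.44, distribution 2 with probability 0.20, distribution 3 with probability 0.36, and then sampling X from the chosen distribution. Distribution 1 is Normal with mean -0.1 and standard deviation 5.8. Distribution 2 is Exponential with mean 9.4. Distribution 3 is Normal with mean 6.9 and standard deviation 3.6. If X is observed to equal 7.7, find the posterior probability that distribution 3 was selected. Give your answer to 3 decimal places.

0.643

Likelihoods f(7.7 | ·): 1: 0.0278457; 2: 0.0468943; 3: 0.108115.
Posterior ∝ prior × likelihood. Numerator for 3: 0.36·0.108115 = 0.0389212.
Normalizing constant: 0.44·0.0278457 + 0.2·0.0468943 + 0.36·0.108115 = 0.0605522.
P(3 | observation) = 0.0389212 / 0.0605522 = 0.642772.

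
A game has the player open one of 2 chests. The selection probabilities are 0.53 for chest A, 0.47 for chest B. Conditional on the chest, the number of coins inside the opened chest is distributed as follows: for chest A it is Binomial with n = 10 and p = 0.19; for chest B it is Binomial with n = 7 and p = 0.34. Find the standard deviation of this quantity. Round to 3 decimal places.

1.269

Per component, A: μ=1.9, E[X²]=5.149; B: μ=2.38, E[X²]=7.2352.
E[X] = 0.53·1.9 + 0.47·2.38 = 2.1256.
E[X²] = 0.53·5.149 + 0.47·7.2352 = 6.12951.
Var(X) = E[X²] − (E[X])² = 6.12951 − 4.51818 = 1.61134.
SD(X) = √1.61134 = 1.26939.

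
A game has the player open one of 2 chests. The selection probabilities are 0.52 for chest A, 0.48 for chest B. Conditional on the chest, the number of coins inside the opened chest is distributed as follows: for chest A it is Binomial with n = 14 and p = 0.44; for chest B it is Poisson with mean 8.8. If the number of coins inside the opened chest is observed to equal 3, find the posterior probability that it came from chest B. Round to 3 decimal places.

0.231

Likelihoods P(X=3 | ·): A: 0.0526657; B: 0.0171201.
Posterior ∝ prior × likelihood. Numerator for B: 0.48·0.0171201 = 0.00821763.
Normalizing constant: 0.52·0.0526657 + 0.48·0.0171201 = 0.0356038.
P(B | observation) = 0.00821763 / 0.0356038 = 0.230808.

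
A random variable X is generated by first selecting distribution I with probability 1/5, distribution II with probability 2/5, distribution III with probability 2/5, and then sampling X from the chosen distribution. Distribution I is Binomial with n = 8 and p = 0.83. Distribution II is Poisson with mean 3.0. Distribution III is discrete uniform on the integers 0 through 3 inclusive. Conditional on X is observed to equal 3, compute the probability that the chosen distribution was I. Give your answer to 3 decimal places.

0.005

Likelihoods P(X=3 | ·): I: 0.00454639; II: 0.224042; III: 0.25.
Posterior ∝ prior × likelihood. Numerator for I: 0.2·0.00454639 = 0.000909278.
Normalizing constant: 0.2·0.00454639 + 0.4·0.224042 + 0.4·0.25 = 0.190526.
P(I | observation) = 0.000909278 / 0.190526 = 0.00477246.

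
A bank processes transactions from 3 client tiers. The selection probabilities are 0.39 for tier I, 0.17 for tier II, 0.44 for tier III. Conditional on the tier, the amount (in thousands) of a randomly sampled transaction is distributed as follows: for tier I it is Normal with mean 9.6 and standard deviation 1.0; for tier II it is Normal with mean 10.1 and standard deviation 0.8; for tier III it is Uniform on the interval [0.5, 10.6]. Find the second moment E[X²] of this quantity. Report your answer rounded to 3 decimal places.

For each component E[X²] = Var + (mean)², giving I: 93.16; II: 102.65; III: 39.3033.
Overall E[X²] = 0.39·93.16 + 0.17·102.65 + 0.44·39.3033 = 71.0764.

71.076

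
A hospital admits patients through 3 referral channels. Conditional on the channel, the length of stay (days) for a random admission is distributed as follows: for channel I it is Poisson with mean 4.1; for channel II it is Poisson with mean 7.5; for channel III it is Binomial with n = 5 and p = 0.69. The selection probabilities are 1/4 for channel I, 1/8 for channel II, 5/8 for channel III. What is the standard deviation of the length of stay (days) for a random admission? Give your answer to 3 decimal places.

2.083

Per component, I: μ=4.1, E[X²]=20.91; II: μ=7.5, E[X²]=63.75; III: μ=3.45, E[X²]=12.972.
E[X] = 0.25·4.1 + 0.125·7.5 + 0.625·3.45 = 4.11875.
E[X²] = 0.25·20.91 + 0.125·63.75 + 0.625·12.972 = 21.3037.
Var(X) = E[X²] − (E[X])² = 21.3037 − 16.9641 = 4.33965.
SD(X) = √4.33965 = 2.08318.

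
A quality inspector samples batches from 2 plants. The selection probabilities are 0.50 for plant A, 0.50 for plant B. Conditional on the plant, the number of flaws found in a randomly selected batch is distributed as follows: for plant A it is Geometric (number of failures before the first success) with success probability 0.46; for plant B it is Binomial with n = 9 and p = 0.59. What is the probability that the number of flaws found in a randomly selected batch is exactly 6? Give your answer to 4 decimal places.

Conditional on each plant, P(X = 6): A: 0.0114057; B: 0.244198.
By total probability, P(X = 6) = 0.5·0.0114057 + 0.5·0.244198 = 0.127802.

0.1278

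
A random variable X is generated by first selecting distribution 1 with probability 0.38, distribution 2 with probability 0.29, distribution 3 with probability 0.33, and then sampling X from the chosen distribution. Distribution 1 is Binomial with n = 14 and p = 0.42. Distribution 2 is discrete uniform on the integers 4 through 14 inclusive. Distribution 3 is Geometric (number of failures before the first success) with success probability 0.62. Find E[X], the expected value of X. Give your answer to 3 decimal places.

Component means — 1: 5.88; 2: 9; 3: 0.612903.
E[X] = 0.38·5.88 + 0.29·9 + 0.33·0.612903 = 5.04666.

5.047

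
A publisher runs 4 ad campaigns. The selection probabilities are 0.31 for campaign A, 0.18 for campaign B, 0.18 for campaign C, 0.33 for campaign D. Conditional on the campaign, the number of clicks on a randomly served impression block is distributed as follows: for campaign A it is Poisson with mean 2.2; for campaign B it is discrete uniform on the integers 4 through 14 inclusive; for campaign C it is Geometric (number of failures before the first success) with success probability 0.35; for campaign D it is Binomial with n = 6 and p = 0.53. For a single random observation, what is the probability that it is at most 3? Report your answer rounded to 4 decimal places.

Conditional on each campaign, P(X ≤ 3): A: 0.819352; B: 0; C: 0.821494; D: 0.598453.
By total probability, P(X ≤ 3) = 0.31·0.819352 + 0.18·0 + 0.18·0.821494 + 0.33·0.598453 = 0.599358.

0.5994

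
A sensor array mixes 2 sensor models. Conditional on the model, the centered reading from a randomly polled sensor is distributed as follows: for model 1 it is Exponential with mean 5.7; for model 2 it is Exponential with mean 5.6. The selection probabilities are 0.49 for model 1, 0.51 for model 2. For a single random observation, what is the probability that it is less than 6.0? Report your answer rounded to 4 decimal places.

Conditional on each model, P(X < 6.0): 1: 0.650982; 2: 0.657481.
By total probability, P(X < 6.0) = 0.49·0.650982 + 0.51·0.657481 = 0.654297.

0.6543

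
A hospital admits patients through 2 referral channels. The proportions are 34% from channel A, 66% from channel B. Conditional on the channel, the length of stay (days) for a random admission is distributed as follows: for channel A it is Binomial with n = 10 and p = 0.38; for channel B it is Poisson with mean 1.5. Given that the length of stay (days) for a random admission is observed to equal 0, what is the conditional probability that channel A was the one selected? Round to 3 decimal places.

0.019

Likelihoods P(X=0 | ·): A: 0.00839299; B: 0.22313.
Posterior ∝ prior × likelihood. Numerator for A: 0.34·0.00839299 = 0.00285362.
Normalizing constant: 0.34·0.00839299 + 0.66·0.22313 = 0.15012.
P(A | observation) = 0.00285362 / 0.15012 = 0.019009.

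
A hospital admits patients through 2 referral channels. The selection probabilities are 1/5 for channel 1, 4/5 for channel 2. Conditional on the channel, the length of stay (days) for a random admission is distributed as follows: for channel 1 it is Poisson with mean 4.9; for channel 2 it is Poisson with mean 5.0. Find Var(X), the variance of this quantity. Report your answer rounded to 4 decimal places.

4.9816

Per component, 1: μ=4.9, E[X²]=28.91; 2: μ=5, E[X²]=30.
E[X] = 0.2·4.9 + 0.8·5 = 4.98.
E[X²] = 0.2·28.91 + 0.8·30 = 29.782.
Var(X) = E[X²] − (E[X])² = 29.782 − 24.8004 = 4.9816.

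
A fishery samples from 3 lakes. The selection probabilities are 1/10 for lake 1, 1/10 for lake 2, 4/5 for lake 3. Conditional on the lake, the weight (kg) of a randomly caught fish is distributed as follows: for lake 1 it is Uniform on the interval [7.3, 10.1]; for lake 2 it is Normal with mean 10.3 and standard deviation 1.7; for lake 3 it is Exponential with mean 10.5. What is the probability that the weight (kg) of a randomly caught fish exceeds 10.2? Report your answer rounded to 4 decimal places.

Conditional on each lake, P(X > 10.2): 1: 0; 2: 0.523454; 3: 0.378542.
By total probability, P(X > 10.2) = 0.1·0 + 0.1·0.523454 + 0.8·0.378542 = 0.355179.

0.3552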